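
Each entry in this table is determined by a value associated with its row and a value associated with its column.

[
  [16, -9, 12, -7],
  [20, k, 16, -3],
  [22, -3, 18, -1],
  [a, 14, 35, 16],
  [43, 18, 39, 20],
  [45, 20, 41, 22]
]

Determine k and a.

The difference between any two rows is the same in every column — this is an addition table with the headers hidden.
Row 2 minus row 1 is -3 − (-7) = 4, so its entry in column 2 is -9 + 4 = -5.
Row 4 minus row 1 is 16 − (-7) = 23, so its entry in column 1 is 16 + 23 = 39.

k = -5, a = 39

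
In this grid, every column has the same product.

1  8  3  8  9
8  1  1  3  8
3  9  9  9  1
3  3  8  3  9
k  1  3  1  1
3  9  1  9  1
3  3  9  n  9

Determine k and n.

Columns 3 and 5 each multiply to 5832, so every column has product 5832.
Column 1: 1×8×3×3×3×3 = 648, so the missing entry is 5832 ÷ 648 = 9.
Column 4: 8×3×9×3×1×9 = 5832, so the missing entry is 5832 ÷ 5832 = 1.

k = 9, n = 1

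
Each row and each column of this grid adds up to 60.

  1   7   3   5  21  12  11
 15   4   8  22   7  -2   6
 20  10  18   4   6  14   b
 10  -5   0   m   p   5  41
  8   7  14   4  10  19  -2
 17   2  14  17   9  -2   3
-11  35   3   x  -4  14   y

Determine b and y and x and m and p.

b = -12, y = 13, x = 10, m = -2, p = 11

Column 5 has 21 + 7 + 6 + 10 + 9 − 4 = 49; the blank must be 60 − 49 = 11.
Row 4 has 10 − 5 + 0 + 11 + 5 + 41 = 62; the blank must be 60 − 62 = -2.
Row 3 has 20 + 10 + 18 + 4 + 6 + 14 = 72; the blank must be 60 − 72 = -12.
Column 7 has 11 + 6 − 12 + 41 − 2 + 3 = 47; the blank must be 60 − 47 = 13.
Row 7 has -11 + 35 + 3 − 4 + 14 + 13 = 50; the blank must be 60 − 50 = 10.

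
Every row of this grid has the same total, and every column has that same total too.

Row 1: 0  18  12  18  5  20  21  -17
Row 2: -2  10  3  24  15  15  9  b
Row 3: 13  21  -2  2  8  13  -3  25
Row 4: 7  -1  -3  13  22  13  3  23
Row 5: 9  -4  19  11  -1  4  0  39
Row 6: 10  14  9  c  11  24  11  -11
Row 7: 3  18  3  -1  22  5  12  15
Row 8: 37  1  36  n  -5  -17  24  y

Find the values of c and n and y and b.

Rows 1 and 3 both sum to 77, so that's the common total.
The known cells in row 6 total 68, leaving 77 − 68 = 9 for the blank.
The known cells in row 2 total 74, leaving 77 − 74 = 3 for the blank.
The known cells in column 8 total 77, leaving 77 − 77 = 0 for the blank.
The known cells in row 8 total 76, leaving 77 − 76 = 1 for the blank.

c = 9, n = 1, y = 0, b = 3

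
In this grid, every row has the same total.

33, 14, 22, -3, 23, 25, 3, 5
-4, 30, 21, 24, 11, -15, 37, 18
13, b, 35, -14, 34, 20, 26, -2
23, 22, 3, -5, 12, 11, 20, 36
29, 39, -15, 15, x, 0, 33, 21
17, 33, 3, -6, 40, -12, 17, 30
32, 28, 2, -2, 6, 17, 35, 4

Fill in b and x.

Row 6 sums to 122 and so does row 7; that's the common total.
In row 3 the known cells total 112, leaving 122 − 112 = 10.
In row 5 the known cells total 122, leaving 122 − 122 = 0.

b = 10, x = 0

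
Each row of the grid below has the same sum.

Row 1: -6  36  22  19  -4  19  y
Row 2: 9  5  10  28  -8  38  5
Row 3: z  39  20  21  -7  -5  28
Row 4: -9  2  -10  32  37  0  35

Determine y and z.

y = 1, z = -9

Rows 2 and 4 both add up to 87, so every row sums to 87.
Row 1: -6 + 36 + 22 + 19 − 4 + 19 = 86, so the missing entry is 87 − 86 = 1.
Row 3: 39 + 20 + 21 − 7 − 5 + 28 = 96, so the missing entry is 87 − 96 = -9.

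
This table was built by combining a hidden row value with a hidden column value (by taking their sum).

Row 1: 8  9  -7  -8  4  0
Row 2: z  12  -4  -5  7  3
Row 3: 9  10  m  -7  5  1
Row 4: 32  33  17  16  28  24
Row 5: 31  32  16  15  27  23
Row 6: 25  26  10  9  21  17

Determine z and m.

The difference between any two rows is the same in every column — this is an addition table with the headers hidden.
Row 2 minus row 1 is 3 − 0 = 3, so its entry in column 1 is 8 + 3 = 11.
Row 3 minus row 1 is 1 − 0 = 1, so its entry in column 3 is -7 + 1 = -6.

z = 11, m = -6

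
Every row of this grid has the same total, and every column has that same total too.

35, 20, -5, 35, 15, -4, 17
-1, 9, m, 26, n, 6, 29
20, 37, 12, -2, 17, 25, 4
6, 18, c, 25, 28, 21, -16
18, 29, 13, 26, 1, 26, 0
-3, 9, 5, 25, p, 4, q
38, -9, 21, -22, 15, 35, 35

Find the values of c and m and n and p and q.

Rows 1 and 3 both sum to 113, so that's the common total.
Column 7: 17 + 29 + 4 − 16 + 0 + 35 = 69, so its missing entry is 113 − 69 = 44.
Row 6: -3 + 9 + 5 + 25 + 4 + 44 = 84, so its missing entry is 113 − 84 = 29.
Column 5: 15 + 17 + 28 + 1 + 29 + 15 = 105, so its missing entry is 113 − 105 = 8.
Row 2: -1 + 9 + 26 + 8 + 6 + 29 = 77, so its missing entry is 113 − 77 = 36.
Row 4: 6 + 18 + 25 + 28 + 21 − 16 = 82, so its missing entry is 113 − 82 = 31.

c = 31, m = 36, n = 8, p = 29, q = 44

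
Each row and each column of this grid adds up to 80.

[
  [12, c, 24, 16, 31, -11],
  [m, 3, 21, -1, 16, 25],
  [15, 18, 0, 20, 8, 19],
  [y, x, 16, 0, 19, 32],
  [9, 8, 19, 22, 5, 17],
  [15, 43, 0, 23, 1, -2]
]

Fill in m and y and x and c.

m = 16, y = 13, x = 0, c = 8

The known cells in row 2 total 64, leaving 80 − 64 = 16 for the blank.
The known cells in row 1 total 72, leaving 80 − 72 = 8 for the blank.
The known cells in column 2 total 80, leaving 80 − 80 = 0 for the blank.
The known cells in row 4 total 67, leaving 80 − 67 = 13 for the blank.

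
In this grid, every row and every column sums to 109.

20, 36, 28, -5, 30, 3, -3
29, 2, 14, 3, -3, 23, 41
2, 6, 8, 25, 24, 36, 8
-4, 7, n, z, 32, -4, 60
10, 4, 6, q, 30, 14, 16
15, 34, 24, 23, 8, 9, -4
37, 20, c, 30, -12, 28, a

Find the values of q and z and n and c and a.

Row 5 has 10 + 4 + 6 + 30 + 14 + 16 = 80; the blank must be 109 − 80 = 29.
Column 4 has -5 + 3 + 25 + 29 + 23 + 30 = 105; the blank must be 109 − 105 = 4.
Column 7 has -3 + 41 + 8 + 60 + 16 − 4 = 118; the blank must be 109 − 118 = -9.
Row 7 has 37 + 20 + 30 − 12 + 28 − 9 = 94; the blank must be 109 − 94 = 15.
Row 4 has -4 + 7 + 4 + 32 − 4 + 60 = 95; the blank must be 109 − 95 = 14.

q = 29, z = 4, n = 14, c = 15, a = -9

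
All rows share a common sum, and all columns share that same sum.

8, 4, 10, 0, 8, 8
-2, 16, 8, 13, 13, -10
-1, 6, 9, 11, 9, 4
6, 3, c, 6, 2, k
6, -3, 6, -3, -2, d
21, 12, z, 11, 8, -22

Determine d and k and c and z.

Rows 1 and 2 both sum to 38, so that's the common total.
Row 5: 6 − 3 + 6 − 3 − 2 = 4, so its missing entry is 38 − 4 = 34.
Column 6: 8 − 10 + 4 + 34 − 22 = 14, so its missing entry is 38 − 14 = 24.
Row 4: 6 + 3 + 6 + 2 + 24 = 41, so its missing entry is 38 − 41 = -3.
Row 6: 21 + 12 + 11 + 8 − 22 = 30, so its missing entry is 38 − 30 = 8.

d = 34, k = 24, c = -3, z = 8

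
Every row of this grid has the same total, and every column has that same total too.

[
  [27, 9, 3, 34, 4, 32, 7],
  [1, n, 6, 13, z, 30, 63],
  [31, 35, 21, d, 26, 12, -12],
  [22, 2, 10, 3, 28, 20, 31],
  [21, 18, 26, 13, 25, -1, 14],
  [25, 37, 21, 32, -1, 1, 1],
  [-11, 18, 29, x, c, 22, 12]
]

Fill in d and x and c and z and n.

Rows 1 and 4 both sum to 116, so that's the common total.
The known cells in column 2 total 119, leaving 116 − 119 = -3 for the blank.
The known cells in row 2 total 110, leaving 116 − 110 = 6 for the blank.
The known cells in column 5 total 88, leaving 116 − 88 = 28 for the blank.
The known cells in row 3 total 113, leaving 116 − 113 = 3 for the blank.
The known cells in row 7 total 98, leaving 116 − 98 = 18 for the blank.

d = 3, x = 18, c = 28, z = 6, n = -3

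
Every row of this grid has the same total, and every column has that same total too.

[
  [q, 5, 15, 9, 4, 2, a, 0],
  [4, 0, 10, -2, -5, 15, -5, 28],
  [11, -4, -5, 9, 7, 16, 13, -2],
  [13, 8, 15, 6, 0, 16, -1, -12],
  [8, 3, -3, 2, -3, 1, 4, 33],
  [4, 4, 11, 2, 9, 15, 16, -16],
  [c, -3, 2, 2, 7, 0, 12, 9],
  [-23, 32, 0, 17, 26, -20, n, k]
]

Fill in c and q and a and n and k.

c = 16, q = 12, a = -2, n = 8, k = 5

Rows 2 and 3 both sum to 45, so that's the common total.
Column 8 has 0 + 28 − 2 − 12 + 33 − 16 + 9 = 40; the blank must be 45 − 40 = 5.
Row 8 has -23 + 32 + 0 + 17 + 26 − 20 + 5 = 37; the blank must be 45 − 37 = 8.
Column 7 has -5 + 13 − 1 + 4 + 16 + 12 + 8 = 47; the blank must be 45 − 47 = -2.
Row 1 has 5 + 15 + 9 + 4 + 2 − 2 + 0 = 33; the blank must be 45 − 33 = 12.
Row 7 has -3 + 2 + 2 + 7 + 0 + 12 + 9 = 29; the blank must be 45 − 29 = 16.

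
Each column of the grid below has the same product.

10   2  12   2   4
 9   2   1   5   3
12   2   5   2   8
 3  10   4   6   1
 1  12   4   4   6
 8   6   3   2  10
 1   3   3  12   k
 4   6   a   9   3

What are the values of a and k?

Columns 1 and 4 each multiply to 103680, so every column has product 103680.
Column 3: 12×1×5×4×4×3×3 = 8640, so the missing entry is 103680 ÷ 8640 = 12.
Column 5: 4×3×8×1×6×10×3 = 17280, so the missing entry is 103680 ÷ 17280 = 6.

a = 12, k = 6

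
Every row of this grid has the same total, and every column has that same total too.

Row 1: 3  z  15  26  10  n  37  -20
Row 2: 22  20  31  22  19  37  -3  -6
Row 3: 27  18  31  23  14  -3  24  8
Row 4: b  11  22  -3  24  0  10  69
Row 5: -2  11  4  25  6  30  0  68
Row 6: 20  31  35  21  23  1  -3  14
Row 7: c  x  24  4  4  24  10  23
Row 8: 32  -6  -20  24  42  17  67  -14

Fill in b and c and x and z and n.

Rows 2 and 3 both sum to 142, so that's the common total.
The known cells in row 4 total 133, leaving 142 − 133 = 9 for the blank.
The known cells in column 6 total 106, leaving 142 − 106 = 36 for the blank.
The known cells in row 1 total 107, leaving 142 − 107 = 35 for the blank.
The known cells in column 2 total 120, leaving 142 − 120 = 22 for the blank.
The known cells in row 7 total 111, leaving 142 − 111 = 31 for the blank.

b = 9, c = 31, x = 22, z = 35, n = 36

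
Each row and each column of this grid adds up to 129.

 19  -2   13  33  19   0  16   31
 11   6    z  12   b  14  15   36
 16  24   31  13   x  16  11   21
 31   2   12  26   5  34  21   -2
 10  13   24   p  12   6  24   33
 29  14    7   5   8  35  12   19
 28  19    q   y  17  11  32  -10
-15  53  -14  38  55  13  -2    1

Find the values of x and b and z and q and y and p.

The known cells in row 3 total 132, leaving 129 − 132 = -3 for the blank.
The known cells in row 5 total 122, leaving 129 − 122 = 7 for the blank.
The known cells in column 5 total 113, leaving 129 − 113 = 16 for the blank.
The known cells in row 2 total 110, leaving 129 − 110 = 19 for the blank.
The known cells in column 3 total 92, leaving 129 − 92 = 37 for the blank.
The known cells in row 7 total 134, leaving 129 − 134 = -5 for the blank.

x = -3, b = 16, z = 19, q = 37, y = -5, p = 7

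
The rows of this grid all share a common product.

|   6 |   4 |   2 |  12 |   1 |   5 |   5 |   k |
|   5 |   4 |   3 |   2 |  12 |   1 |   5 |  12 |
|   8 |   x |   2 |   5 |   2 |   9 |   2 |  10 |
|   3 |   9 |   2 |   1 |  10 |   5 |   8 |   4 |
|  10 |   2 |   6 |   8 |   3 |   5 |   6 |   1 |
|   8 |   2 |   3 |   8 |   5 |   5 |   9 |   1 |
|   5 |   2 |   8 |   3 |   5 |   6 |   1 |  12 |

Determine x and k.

x = 3, k = 6

Rows 4 and 5 each multiply to 86400, so every row has product 86400.
Row 3: 8×2×5×2×9×2×10 = 28800, so the missing entry is 86400 ÷ 28800 = 3.
Row 1: 6×4×2×12×1×5×5 = 14400, so the missing entry is 86400 ÷ 14400 = 6.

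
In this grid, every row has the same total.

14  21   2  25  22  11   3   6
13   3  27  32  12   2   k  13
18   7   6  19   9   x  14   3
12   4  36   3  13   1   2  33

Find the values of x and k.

x = 28, k = 2

Row 1 sums to 104 and so does row 4; that's the common total.
In row 3 the known cells total 76, leaving 104 − 76 = 28.
In row 2 the known cells total 102, leaving 104 − 102 = 2.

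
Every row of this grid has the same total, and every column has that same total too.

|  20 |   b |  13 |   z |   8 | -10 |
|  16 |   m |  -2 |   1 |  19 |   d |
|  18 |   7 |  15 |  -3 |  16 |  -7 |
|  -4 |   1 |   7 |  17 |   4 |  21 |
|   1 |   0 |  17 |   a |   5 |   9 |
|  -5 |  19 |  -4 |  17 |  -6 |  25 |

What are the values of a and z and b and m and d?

Rows 3 and 4 both sum to 46, so that's the common total.
The known cells in column 6 total 38, leaving 46 − 38 = 8 for the blank.
The known cells in row 5 total 32, leaving 46 − 32 = 14 for the blank.
The known cells in row 2 total 42, leaving 46 − 42 = 4 for the blank.
The known cells in column 2 total 31, leaving 46 − 31 = 15 for the blank.
The known cells in row 1 total 46, leaving 46 − 46 = 0 for the blank.

a = 14, z = 0, b = 15, m = 4, d = 8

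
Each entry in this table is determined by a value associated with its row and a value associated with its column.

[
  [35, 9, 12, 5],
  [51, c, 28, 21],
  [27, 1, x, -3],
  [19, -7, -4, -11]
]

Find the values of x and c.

x = 4, c = 25

The difference between any two rows is the same in every column — this is an addition table with the headers hidden.
Row 3 minus row 1 is 27 − 35 = -8, so its entry in column 3 is 12 + (-8) = 4.
Row 2 minus row 1 is 51 − 35 = 16, so its entry in column 2 is 9 + 16 = 25.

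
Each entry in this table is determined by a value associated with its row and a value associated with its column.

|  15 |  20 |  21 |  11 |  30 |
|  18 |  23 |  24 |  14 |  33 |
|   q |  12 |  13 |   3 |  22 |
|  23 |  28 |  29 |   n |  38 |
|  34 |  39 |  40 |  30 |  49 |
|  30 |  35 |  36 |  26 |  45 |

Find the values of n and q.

The difference between any two rows is the same in every column — this is an addition table with the headers hidden.
Row 4 minus row 1 is 28 − 20 = 8, so its entry in column 4 is 11 + 8 = 19.
Row 3 minus row 1 is 12 − 20 = -8, so its entry in column 1 is 15 + (-8) = 7.

n = 19, q = 7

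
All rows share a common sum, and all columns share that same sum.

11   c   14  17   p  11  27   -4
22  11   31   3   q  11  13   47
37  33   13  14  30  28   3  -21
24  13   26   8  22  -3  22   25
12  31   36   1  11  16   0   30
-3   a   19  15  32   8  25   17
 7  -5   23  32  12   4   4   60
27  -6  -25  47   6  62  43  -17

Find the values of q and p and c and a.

Rows 3 and 4 both sum to 137, so that's the common total.
Row 6 has -3 + 19 + 15 + 32 + 8 + 25 + 17 = 113; the blank must be 137 − 113 = 24.
Column 2 has 11 + 33 + 13 + 31 + 24 − 5 − 6 = 101; the blank must be 137 − 101 = 36.
Row 1 has 11 + 36 + 14 + 17 + 11 + 27 − 4 = 112; the blank must be 137 − 112 = 25.
Row 2 has 22 + 11 + 31 + 3 + 11 + 13 + 47 = 138; the blank must be 137 − 138 = -1.

q = -1, p = 25, c = 36, a = 24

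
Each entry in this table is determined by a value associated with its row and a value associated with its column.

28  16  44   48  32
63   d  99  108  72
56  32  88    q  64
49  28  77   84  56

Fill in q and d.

q = 96, d = 36

Each row is a constant multiple of every other row — this is a multiplication table with the headers hidden.
Row 3 is 88/44 = 2/1 times row 1, so its entry in column 4 is 48 × 2/1 = 96.
Row 2 is 99/44 = 9/4 times row 1, so its entry in column 2 is 16 × 9/4 = 36.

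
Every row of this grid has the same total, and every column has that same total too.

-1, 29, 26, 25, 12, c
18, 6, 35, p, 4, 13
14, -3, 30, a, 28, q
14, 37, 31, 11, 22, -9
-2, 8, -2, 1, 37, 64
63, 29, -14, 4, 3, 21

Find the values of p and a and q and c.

Rows 4 and 5 both sum to 106, so that's the common total.
Row 2 has 18 + 6 + 35 + 4 + 13 = 76; the blank must be 106 − 76 = 30.
Column 4 has 25 + 30 + 11 + 1 + 4 = 71; the blank must be 106 − 71 = 35.
Row 3 has 14 − 3 + 30 + 35 + 28 = 104; the blank must be 106 − 104 = 2.
Row 1 has -1 + 29 + 26 + 25 + 12 = 91; the blank must be 106 − 91 = 15.

p = 30, a = 35, q = 2, c = 15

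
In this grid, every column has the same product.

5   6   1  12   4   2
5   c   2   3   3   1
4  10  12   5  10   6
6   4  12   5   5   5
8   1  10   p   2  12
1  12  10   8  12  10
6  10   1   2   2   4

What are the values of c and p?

c = 1, p = 2

Columns 3 and 5 each multiply to 28800, so every column has product 28800.
Column 2: 6×10×4×1×12×10 = 28800, so the missing entry is 28800 ÷ 28800 = 1.
Column 4: 12×3×5×5×8×2 = 14400, so the missing entry is 28800 ÷ 14400 = 2.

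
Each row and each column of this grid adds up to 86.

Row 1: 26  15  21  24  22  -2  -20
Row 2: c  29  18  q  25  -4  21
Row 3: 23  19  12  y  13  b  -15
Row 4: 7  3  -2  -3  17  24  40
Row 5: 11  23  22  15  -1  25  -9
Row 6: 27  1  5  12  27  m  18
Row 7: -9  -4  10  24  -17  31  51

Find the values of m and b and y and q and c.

m = -4, b = 16, y = 18, q = -4, c = 1

Row 6 has 27 + 1 + 5 + 12 + 27 + 18 = 90; the blank must be 86 − 90 = -4.
Column 1 has 26 + 23 + 7 + 11 + 27 − 9 = 85; the blank must be 86 − 85 = 1.
Column 6 has -2 − 4 + 24 + 25 − 4 + 31 = 70; the blank must be 86 − 70 = 16.
Row 3 has 23 + 19 + 12 + 13 + 16 − 15 = 68; the blank must be 86 − 68 = 18.
Row 2 has 1 + 29 + 18 + 25 − 4 + 21 = 90; the blank must be 86 − 90 = -4.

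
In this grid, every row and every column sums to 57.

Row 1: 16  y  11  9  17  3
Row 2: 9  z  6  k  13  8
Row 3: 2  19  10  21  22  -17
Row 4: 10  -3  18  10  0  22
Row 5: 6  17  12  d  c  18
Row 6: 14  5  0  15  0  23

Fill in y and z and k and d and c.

y = 1, z = 18, k = 3, d = -1, c = 5

Row 1: 16 + 11 + 9 + 17 + 3 = 56, so its missing entry is 57 − 56 = 1.
Column 5: 17 + 13 + 22 + 0 + 0 = 52, so its missing entry is 57 − 52 = 5.
Row 5: 6 + 17 + 12 + 5 + 18 = 58, so its missing entry is 57 − 58 = -1.
Column 2: 1 + 19 − 3 + 17 + 5 = 39, so its missing entry is 57 − 39 = 18.
Row 2: 9 + 18 + 6 + 13 + 8 = 54, so its missing entry is 57 − 54 = 3.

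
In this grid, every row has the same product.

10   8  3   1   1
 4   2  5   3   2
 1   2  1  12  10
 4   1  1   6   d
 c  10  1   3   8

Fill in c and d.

c = 1, d = 10

Rows 2 and 3 each multiply to 240, so every row has product 240.
Row 5: 10×1×3×8 = 240, so the missing entry is 240 ÷ 240 = 1.
Row 4: 4×1×1×6 = 24, so the missing entry is 240 ÷ 24 = 10.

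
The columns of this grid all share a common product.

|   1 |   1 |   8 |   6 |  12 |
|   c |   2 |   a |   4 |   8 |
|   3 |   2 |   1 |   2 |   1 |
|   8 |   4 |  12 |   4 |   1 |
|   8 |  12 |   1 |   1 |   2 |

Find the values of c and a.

Columns 2 and 5 each multiply to 192, so every column has product 192.
Column 1: 1×3×8×8 = 192, so the missing entry is 192 ÷ 192 = 1.
Column 3: 8×1×12×1 = 96, so the missing entry is 192 ÷ 96 = 2.

c = 1, a = 2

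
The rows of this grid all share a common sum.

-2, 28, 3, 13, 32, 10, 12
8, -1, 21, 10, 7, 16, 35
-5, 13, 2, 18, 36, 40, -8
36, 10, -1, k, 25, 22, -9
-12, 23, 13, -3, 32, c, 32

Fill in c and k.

c = 11, k = 13

Row 1 sums to 96 and so does row 2; that's the common total.
In row 5 the known cells total 85, leaving 96 − 85 = 11.
In row 4 the known cells total 83, leaving 96 − 83 = 13.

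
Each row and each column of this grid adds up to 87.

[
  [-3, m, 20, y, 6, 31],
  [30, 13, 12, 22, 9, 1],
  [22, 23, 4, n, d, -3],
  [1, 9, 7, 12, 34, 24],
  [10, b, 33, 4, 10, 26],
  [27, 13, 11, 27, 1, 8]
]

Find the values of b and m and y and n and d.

The known cells in column 5 total 60, leaving 87 − 60 = 27 for the blank.
The known cells in row 3 total 73, leaving 87 − 73 = 14 for the blank.
The known cells in column 4 total 79, leaving 87 − 79 = 8 for the blank.
The known cells in row 1 total 62, leaving 87 − 62 = 25 for the blank.
The known cells in row 5 total 83, leaving 87 − 83 = 4 for the blank.

b = 4, m = 25, y = 8, n = 14, d = 27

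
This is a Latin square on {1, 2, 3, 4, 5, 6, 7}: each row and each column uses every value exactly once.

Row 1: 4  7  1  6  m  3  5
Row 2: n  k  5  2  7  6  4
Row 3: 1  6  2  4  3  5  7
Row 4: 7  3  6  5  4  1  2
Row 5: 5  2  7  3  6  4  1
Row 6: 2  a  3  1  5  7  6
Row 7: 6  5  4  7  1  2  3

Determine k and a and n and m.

At (row 2, col 1): column 1 already has {1, 2, 4, 5, 6, 7}, so the value is 3.
Cell (2,2): row 2 already has {2, 3, 4, 5, 6, 7} → 1.
For row 1, column 5: row 1 already has {1, 3, 4, 5, 6, 7}; that leaves 2.
For row 6, column 2: row 6 already has {1, 2, 3, 5, 6, 7}; that leaves 4.

k = 1, a = 4, n = 3, m = 2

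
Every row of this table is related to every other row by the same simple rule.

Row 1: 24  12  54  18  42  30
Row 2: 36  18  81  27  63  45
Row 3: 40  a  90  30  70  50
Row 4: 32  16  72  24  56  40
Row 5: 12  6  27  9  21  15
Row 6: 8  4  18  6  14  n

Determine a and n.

Each row is a constant multiple of every other row — this is a multiplication table with the headers hidden.
Row 3 is 70/42 = 5/3 times row 1, so its entry in column 2 is 12 × 5/3 = 20.
Row 6 is 14/42 = 1/3 times row 1, so its entry in column 6 is 30 × 1/3 = 10.

a = 20, n = 10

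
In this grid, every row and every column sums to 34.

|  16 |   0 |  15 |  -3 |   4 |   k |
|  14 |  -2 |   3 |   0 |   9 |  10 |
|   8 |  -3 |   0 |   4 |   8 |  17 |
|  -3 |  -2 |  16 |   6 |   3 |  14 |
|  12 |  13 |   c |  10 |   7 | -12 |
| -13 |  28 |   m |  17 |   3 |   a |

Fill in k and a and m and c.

k = 2, a = 3, m = -4, c = 4

The known cells in row 5 total 30, leaving 34 − 30 = 4 for the blank.
The known cells in row 1 total 32, leaving 34 − 32 = 2 for the blank.
The known cells in column 6 total 31, leaving 34 − 31 = 3 for the blank.
The known cells in row 6 total 38, leaving 34 − 38 = -4 for the blank.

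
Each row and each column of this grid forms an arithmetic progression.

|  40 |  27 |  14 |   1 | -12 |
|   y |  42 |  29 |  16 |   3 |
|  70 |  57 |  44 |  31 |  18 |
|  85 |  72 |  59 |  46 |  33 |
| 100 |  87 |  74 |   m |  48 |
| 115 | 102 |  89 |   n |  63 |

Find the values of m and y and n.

m = 61, y = 55, n = 76

Along each row the entries change by -13 per step; down each column they change by 15.
Row 5: from 100 at column 1, stepping by -13 to column 4 gives 61.
Row 2: from 42 at column 2, stepping by -13 to column 1 gives 55.
Row 6: from 115 at column 1, stepping by -13 to column 4 gives 76.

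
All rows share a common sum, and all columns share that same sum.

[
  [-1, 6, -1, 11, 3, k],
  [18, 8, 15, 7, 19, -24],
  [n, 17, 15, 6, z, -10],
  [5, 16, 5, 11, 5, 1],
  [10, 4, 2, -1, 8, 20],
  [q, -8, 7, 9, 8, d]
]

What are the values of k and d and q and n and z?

Rows 2 and 4 both sum to 43, so that's the common total.
The known cells in column 5 total 43, leaving 43 − 43 = 0 for the blank.
The known cells in row 3 total 28, leaving 43 − 28 = 15 for the blank.
The known cells in column 1 total 47, leaving 43 − 47 = -4 for the blank.
The known cells in row 6 total 12, leaving 43 − 12 = 31 for the blank.
The known cells in row 1 total 18, leaving 43 − 18 = 25 for the blank.

k = 25, d = 31, q = -4, n = 15, z = 0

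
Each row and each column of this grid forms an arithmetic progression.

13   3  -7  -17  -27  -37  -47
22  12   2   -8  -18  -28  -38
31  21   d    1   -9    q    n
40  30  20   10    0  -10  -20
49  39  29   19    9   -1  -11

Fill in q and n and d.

Along each row the entries change by -10 per step; down each column they change by 9.
Row 3: from 31 at column 1, stepping by -10 to column 6 gives -19.
Row 3: from 31 at column 1, stepping by -10 to column 7 gives -29.
Row 3: from 31 at column 1, stepping by -10 to column 3 gives 11.

q = -19, n = -29, d = 11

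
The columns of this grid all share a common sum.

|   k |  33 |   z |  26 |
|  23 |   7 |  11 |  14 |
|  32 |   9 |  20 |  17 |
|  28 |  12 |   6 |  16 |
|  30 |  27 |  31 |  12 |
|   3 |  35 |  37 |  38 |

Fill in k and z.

k = 7, z = 18

Column 2 sums to 123 and so does column 4; that's the common total.
In column 1 the known cells total 116, leaving 123 − 116 = 7.
In column 3 the known cells total 105, leaving 123 − 105 = 18.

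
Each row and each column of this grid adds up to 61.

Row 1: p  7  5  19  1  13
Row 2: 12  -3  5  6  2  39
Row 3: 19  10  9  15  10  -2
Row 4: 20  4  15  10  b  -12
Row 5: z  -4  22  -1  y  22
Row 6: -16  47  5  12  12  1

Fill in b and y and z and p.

Row 4 has 20 + 4 + 15 + 10 − 12 = 37; the blank must be 61 − 37 = 24.
Column 5 has 1 + 2 + 10 + 24 + 12 = 49; the blank must be 61 − 49 = 12.
Row 5 has -4 + 22 − 1 + 12 + 22 = 51; the blank must be 61 − 51 = 10.
Row 1 has 7 + 5 + 19 + 1 + 13 = 45; the blank must be 61 − 45 = 16.

b = 24, y = 12, z = 10, p = 16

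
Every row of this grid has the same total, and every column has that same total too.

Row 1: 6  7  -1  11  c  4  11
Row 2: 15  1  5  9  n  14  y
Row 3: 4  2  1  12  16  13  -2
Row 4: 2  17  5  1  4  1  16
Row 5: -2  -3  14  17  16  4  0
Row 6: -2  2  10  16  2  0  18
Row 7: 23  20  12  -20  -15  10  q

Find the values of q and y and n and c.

Rows 3 and 4 both sum to 46, so that's the common total.
The known cells in row 7 total 30, leaving 46 − 30 = 16 for the blank.
The known cells in column 7 total 59, leaving 46 − 59 = -13 for the blank.
The known cells in row 1 total 38, leaving 46 − 38 = 8 for the blank.
The known cells in row 2 total 31, leaving 46 − 31 = 15 for the blank.

q = 16, y = -13, n = 15, c = 8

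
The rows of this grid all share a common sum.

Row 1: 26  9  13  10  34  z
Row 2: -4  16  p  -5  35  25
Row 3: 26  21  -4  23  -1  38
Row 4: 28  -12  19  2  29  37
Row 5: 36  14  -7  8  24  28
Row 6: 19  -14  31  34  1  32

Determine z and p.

z = 11, p = 36

Rows 4 and 6 both add up to 103, so every row sums to 103.
Row 1: 26 + 9 + 13 + 10 + 34 = 92, so the missing entry is 103 − 92 = 11.
Row 2: -4 + 16 − 5 + 35 + 25 = 67, so the missing entry is 103 − 67 = 36.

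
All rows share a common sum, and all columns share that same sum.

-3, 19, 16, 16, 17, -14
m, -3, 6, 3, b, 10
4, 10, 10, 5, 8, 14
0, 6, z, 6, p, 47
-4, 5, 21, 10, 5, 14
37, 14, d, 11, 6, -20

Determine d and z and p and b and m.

Rows 1 and 3 both sum to 51, so that's the common total.
Column 1 has -3 + 4 + 0 − 4 + 37 = 34; the blank must be 51 − 34 = 17.
Row 2 has 17 − 3 + 6 + 3 + 10 = 33; the blank must be 51 − 33 = 18.
Column 5 has 17 + 18 + 8 + 5 + 6 = 54; the blank must be 51 − 54 = -3.
Row 4 has 0 + 6 + 6 − 3 + 47 = 56; the blank must be 51 − 56 = -5.
Row 6 has 37 + 14 + 11 + 6 − 20 = 48; the blank must be 51 − 48 = 3.

d = 3, z = -5, p = -3, b = 18, m = 17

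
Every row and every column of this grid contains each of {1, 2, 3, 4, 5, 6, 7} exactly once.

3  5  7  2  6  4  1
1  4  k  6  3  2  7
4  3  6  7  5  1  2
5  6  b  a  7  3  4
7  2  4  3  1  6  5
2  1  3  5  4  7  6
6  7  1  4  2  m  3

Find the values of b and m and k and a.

At (row 2, col 3): row 2 already has {1, 2, 3, 4, 6, 7}, so the value is 5.
Cell (4,3): column 3 already has {1, 3, 4, 5, 6, 7} → 2.
For row 4, column 4: row 4 already has {2, 3, 4, 5, 6, 7}; that leaves 1.
For row 7, column 6: row 7 already has {1, 2, 3, 4, 6, 7}; that leaves 5.

b = 2, m = 5, k = 5, a = 1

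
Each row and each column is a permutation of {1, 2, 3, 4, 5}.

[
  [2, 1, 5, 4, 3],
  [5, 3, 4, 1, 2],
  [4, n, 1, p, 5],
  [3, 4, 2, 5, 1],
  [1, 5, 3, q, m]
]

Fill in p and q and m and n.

p = 3, q = 2, m = 4, n = 2

Cell (5,5): column 5 already has {1, 2, 3, 5} → 4.
Cell (3,2): column 2 already has {1, 3, 4, 5} → 2.
Cell (3,4): row 3 already has {1, 2, 4, 5} → 3.
For row 5, column 4: row 5 already has {1, 3, 4, 5}; that leaves 2.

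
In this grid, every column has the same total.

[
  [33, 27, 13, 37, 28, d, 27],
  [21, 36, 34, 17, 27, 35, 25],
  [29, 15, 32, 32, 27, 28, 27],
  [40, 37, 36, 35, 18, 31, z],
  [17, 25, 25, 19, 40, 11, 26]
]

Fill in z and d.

Columns 1 and 2 both add up to 140, so every column sums to 140.
Column 7: 27 + 25 + 27 + 26 = 105, so the missing entry is 140 − 105 = 35.
Column 6: 35 + 28 + 31 + 11 = 105, so the missing entry is 140 − 105 = 35.

z = 35, d = 35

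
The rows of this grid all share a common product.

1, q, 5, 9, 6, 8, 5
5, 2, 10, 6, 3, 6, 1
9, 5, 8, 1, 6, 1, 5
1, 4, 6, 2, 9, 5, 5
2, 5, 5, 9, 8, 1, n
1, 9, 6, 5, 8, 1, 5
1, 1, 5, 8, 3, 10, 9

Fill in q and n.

Rows 3 and 6 each multiply to 10800, so every row has product 10800.
Row 1: 1×5×9×6×8×5 = 10800, so the missing entry is 10800 ÷ 10800 = 1.
Row 5: 2×5×5×9×8×1 = 3600, so the missing entry is 10800 ÷ 3600 = 3.

q = 1, n = 3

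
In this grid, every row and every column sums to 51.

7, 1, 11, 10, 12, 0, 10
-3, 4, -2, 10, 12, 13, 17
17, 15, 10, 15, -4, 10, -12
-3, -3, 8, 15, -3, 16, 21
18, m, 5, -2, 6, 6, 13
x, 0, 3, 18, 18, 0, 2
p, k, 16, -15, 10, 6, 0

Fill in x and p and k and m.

x = 10, p = 5, k = 29, m = 5

Row 6: 0 + 3 + 18 + 18 + 0 + 2 = 41, so its missing entry is 51 − 41 = 10.
Row 5: 18 + 5 − 2 + 6 + 6 + 13 = 46, so its missing entry is 51 − 46 = 5.
Column 2: 1 + 4 + 15 − 3 + 5 + 0 = 22, so its missing entry is 51 − 22 = 29.
Row 7: 29 + 16 − 15 + 10 + 6 + 0 = 46, so its missing entry is 51 − 46 = 5.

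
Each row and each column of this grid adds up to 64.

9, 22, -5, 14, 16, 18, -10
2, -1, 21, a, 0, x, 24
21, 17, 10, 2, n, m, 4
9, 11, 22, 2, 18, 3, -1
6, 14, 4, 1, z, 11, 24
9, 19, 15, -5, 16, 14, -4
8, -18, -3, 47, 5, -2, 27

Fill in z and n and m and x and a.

z = 4, n = 5, m = 5, x = 15, a = 3

Row 5 has 6 + 14 + 4 + 1 + 11 + 24 = 60; the blank must be 64 − 60 = 4.
Column 5 has 16 + 0 + 18 + 4 + 16 + 5 = 59; the blank must be 64 − 59 = 5.
Row 3 has 21 + 17 + 10 + 2 + 5 + 4 = 59; the blank must be 64 − 59 = 5.
Column 6 has 18 + 5 + 3 + 11 + 14 − 2 = 49; the blank must be 64 − 49 = 15.
Row 2 has 2 − 1 + 21 + 0 + 15 + 24 = 61; the blank must be 64 − 61 = 3.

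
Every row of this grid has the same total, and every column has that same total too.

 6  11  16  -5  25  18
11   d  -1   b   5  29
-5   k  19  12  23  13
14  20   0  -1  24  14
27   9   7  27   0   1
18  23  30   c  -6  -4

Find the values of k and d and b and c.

k = 9, d = -1, b = 28, c = 10

Rows 1 and 4 both sum to 71, so that's the common total.
Row 6: 18 + 23 + 30 − 6 − 4 = 61, so its missing entry is 71 − 61 = 10.
Column 4: -5 + 12 − 1 + 27 + 10 = 43, so its missing entry is 71 − 43 = 28.
Row 2: 11 − 1 + 28 + 5 + 29 = 72, so its missing entry is 71 − 72 = -1.
Row 3: -5 + 19 + 12 + 23 + 13 = 62, so its missing entry is 71 − 62 = 9.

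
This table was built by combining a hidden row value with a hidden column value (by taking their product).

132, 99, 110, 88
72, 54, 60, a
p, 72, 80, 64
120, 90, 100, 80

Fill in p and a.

p = 96, a = 48

Each row is a constant multiple of every other row — this is a multiplication table with the headers hidden.
Row 3 is 80/110 = 8/11 times row 1, so its entry in column 1 is 132 × 8/11 = 96.
Row 2 is 60/110 = 6/11 times row 1, so its entry in column 4 is 88 × 6/11 = 48.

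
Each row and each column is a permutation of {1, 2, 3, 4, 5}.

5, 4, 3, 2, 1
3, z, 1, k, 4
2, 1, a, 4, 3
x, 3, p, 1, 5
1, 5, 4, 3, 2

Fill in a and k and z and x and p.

At (row 2, col 2): column 2 already has {1, 3, 4, 5}, so the value is 2.
For row 4, column 1: column 1 already has {1, 2, 3, 5}; that leaves 4.
Cell (3,3): row 3 already has {1, 2, 3, 4} → 5.
At (row 4, col 3): row 4 already has {1, 3, 4, 5}, so the value is 2.
Cell (2,4): row 2 already has {1, 2, 3, 4} → 5.

a = 5, k = 5, z = 2, x = 4, p = 2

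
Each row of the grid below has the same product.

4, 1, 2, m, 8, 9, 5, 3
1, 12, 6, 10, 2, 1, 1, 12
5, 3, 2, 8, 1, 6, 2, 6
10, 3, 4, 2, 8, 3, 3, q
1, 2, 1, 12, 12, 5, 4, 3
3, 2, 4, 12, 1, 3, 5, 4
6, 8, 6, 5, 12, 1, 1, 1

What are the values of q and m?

q = 1, m = 2

Rows 5 and 7 each multiply to 17280, so every row has product 17280.
Row 4: 10×3×4×2×8×3×3 = 17280, so the missing entry is 17280 ÷ 17280 = 1.
Row 1: 4×1×2×8×9×5×3 = 8640, so the missing entry is 17280 ÷ 8640 = 2.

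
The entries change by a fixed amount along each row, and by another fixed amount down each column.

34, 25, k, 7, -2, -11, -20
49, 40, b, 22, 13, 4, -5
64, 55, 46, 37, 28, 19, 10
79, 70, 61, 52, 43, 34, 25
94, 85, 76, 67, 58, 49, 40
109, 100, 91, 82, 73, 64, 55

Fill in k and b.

Along each row the entries change by -9 per step; down each column they change by 15.
Row 1: from 34 at column 1, stepping by -9 to column 3 gives 16.
Row 2: from 49 at column 1, stepping by -9 to column 3 gives 31.

k = 16, b = 31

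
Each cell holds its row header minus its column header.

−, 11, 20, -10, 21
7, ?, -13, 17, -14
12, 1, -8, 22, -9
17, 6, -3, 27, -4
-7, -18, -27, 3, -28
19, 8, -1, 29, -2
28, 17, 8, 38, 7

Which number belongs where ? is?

7 − 11 = -4.

-4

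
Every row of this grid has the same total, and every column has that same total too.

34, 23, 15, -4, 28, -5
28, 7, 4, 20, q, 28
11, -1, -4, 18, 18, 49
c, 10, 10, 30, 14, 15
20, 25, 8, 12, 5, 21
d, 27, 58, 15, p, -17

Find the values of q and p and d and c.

q = 4, p = 22, d = -14, c = 12

Rows 1 and 3 both sum to 91, so that's the common total.
Row 2 has 28 + 7 + 4 + 20 + 28 = 87; the blank must be 91 − 87 = 4.
Column 5 has 28 + 4 + 18 + 14 + 5 = 69; the blank must be 91 − 69 = 22.
Row 6 has 27 + 58 + 15 + 22 − 17 = 105; the blank must be 91 − 105 = -14.
Row 4 has 10 + 10 + 30 + 14 + 15 = 79; the blank must be 91 − 79 = 12.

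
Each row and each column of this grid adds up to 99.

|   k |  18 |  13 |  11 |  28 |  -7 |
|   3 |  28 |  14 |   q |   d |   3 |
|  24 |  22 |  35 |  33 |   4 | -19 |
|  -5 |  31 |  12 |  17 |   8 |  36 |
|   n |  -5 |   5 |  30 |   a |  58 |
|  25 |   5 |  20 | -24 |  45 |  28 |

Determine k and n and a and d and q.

Row 1: 18 + 13 + 11 + 28 − 7 = 63, so its missing entry is 99 − 63 = 36.
Column 1: 36 + 3 + 24 − 5 + 25 = 83, so its missing entry is 99 − 83 = 16.
Row 5: 16 − 5 + 5 + 30 + 58 = 104, so its missing entry is 99 − 104 = -5.
Column 5: 28 + 4 + 8 − 5 + 45 = 80, so its missing entry is 99 − 80 = 19.
Row 2: 3 + 28 + 14 + 19 + 3 = 67, so its missing entry is 99 − 67 = 32.

k = 36, n = 16, a = -5, d = 19, q = 32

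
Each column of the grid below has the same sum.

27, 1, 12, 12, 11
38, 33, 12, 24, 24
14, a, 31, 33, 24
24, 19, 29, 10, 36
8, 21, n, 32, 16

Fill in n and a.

Column 4 sums to 111 and so does column 5; that's the common total.
In column 3 the known cells total 84, leaving 111 − 84 = 27.
In column 2 the known cells total 74, leaving 111 − 74 = 37.

n = 27, a = 37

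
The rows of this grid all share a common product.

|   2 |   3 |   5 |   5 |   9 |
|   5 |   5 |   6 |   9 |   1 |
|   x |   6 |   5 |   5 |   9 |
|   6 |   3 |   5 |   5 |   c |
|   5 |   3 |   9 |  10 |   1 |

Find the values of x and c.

x = 1, c = 3

Rows 1 and 5 each multiply to 1350, so every row has product 1350.
Row 3: 6×5×5×9 = 1350, so the missing entry is 1350 ÷ 1350 = 1.
Row 4: 6×3×5×5 = 450, so the missing entry is 1350 ÷ 450 = 3.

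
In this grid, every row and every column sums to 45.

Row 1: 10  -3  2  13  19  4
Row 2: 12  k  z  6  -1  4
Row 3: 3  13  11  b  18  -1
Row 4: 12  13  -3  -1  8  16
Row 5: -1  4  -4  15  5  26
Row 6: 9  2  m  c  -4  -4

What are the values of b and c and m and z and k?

b = 1, c = 11, m = 31, z = 8, k = 16

Column 2: -3 + 13 + 13 + 4 + 2 = 29, so its missing entry is 45 − 29 = 16.
Row 2: 12 + 16 + 6 − 1 + 4 = 37, so its missing entry is 45 − 37 = 8.
Row 3: 3 + 13 + 11 + 18 − 1 = 44, so its missing entry is 45 − 44 = 1.
Column 4: 13 + 6 + 1 − 1 + 15 = 34, so its missing entry is 45 − 34 = 11.
Row 6: 9 + 2 + 11 − 4 − 4 = 14, so its missing entry is 45 − 14 = 31.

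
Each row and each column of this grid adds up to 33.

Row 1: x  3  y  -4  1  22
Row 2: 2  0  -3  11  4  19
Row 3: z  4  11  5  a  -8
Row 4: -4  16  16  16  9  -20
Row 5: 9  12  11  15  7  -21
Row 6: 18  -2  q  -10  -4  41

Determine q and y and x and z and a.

q = -10, y = 8, x = 3, z = 5, a = 16

Column 5 has 1 + 4 + 9 + 7 − 4 = 17; the blank must be 33 − 17 = 16.
Row 3 has 4 + 11 + 5 + 16 − 8 = 28; the blank must be 33 − 28 = 5.
Column 1 has 2 + 5 − 4 + 9 + 18 = 30; the blank must be 33 − 30 = 3.
Row 1 has 3 + 3 − 4 + 1 + 22 = 25; the blank must be 33 − 25 = 8.
Row 6 has 18 − 2 − 10 − 4 + 41 = 43; the blank must be 33 − 43 = -10.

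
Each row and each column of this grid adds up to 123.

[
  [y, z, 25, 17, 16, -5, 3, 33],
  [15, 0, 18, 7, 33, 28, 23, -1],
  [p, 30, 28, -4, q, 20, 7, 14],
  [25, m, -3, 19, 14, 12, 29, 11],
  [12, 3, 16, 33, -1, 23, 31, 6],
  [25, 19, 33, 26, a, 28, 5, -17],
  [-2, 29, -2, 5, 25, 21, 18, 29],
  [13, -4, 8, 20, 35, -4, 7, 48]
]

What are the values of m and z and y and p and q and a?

m = 16, z = 30, y = 4, p = 31, q = -3, a = 4

Row 4 has 25 − 3 + 19 + 14 + 12 + 29 + 11 = 107; the blank must be 123 − 107 = 16.
Column 2 has 0 + 30 + 16 + 3 + 19 + 29 − 4 = 93; the blank must be 123 − 93 = 30.
Row 1 has 30 + 25 + 17 + 16 − 5 + 3 + 33 = 119; the blank must be 123 − 119 = 4.
Row 6 has 25 + 19 + 33 + 26 + 28 + 5 − 17 = 119; the blank must be 123 − 119 = 4.
Column 5 has 16 + 33 + 14 − 1 + 4 + 25 + 35 = 126; the blank must be 123 − 126 = -3.
Row 3 has 30 + 28 − 4 − 3 + 20 + 7 + 14 = 92; the blank must be 123 − 92 = 31.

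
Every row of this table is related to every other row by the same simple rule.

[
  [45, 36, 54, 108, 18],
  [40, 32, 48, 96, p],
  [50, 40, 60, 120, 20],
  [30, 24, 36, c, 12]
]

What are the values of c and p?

c = 72, p = 16

Each row is a constant multiple of every other row — this is a multiplication table with the headers hidden.
Row 4 is 30/45 = 2/3 times row 1, so its entry in column 4 is 108 × 2/3 = 72.
Row 2 is 40/45 = 8/9 times row 1, so its entry in column 5 is 18 × 8/9 = 16.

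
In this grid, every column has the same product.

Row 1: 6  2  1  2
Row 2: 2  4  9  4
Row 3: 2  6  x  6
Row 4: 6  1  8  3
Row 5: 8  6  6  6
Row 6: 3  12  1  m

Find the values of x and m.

Columns 1 and 2 each multiply to 3456, so every column has product 3456.
Column 3: 1×9×8×6×1 = 432, so the missing entry is 3456 ÷ 432 = 8.
Column 4: 2×4×6×3×6 = 864, so the missing entry is 3456 ÷ 864 = 4.

x = 8, m = 4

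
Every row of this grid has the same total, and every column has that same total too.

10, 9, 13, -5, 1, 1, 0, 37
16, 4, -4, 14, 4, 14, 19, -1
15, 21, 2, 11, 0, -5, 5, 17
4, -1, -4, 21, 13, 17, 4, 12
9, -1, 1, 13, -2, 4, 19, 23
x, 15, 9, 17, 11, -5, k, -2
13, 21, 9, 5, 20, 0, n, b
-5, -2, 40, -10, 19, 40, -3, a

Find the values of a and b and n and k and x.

a = -13, b = -7, n = 5, k = 17, x = 4

Rows 1 and 2 both sum to 66, so that's the common total.
Row 8 has -5 − 2 + 40 − 10 + 19 + 40 − 3 = 79; the blank must be 66 − 79 = -13.
Column 8 has 37 − 1 + 17 + 12 + 23 − 2 − 13 = 73; the blank must be 66 − 73 = -7.
Column 1 has 10 + 16 + 15 + 4 + 9 + 13 − 5 = 62; the blank must be 66 − 62 = 4.
Row 6 has 4 + 15 + 9 + 17 + 11 − 5 − 2 = 49; the blank must be 66 − 49 = 17.
Row 7 has 13 + 21 + 9 + 5 + 20 + 0 − 7 = 61; the blank must be 66 − 61 = 5.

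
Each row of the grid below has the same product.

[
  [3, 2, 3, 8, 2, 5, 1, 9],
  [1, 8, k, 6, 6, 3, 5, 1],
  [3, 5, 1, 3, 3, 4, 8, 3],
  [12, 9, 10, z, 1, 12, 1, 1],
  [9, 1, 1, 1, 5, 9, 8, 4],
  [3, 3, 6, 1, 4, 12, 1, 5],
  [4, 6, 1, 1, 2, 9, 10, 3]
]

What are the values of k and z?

Rows 3 and 5 each multiply to 12960, so every row has product 12960.
Row 2: 1×8×6×6×3×5×1 = 4320, so the missing entry is 12960 ÷ 4320 = 3.
Row 4: 12×9×10×1×12×1×1 = 12960, so the missing entry is 12960 ÷ 12960 = 1.

k = 3, z = 1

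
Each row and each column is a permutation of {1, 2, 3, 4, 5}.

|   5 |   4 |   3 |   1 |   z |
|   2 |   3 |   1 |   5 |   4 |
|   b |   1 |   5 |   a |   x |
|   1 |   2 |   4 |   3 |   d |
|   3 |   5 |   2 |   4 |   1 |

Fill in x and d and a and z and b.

At (row 1, col 5): row 1 already has {1, 3, 4, 5}, so the value is 2.
Cell (4,5): row 4 already has {1, 2, 3, 4} → 5.
For row 3, column 5: column 5 already has {1, 2, 4, 5}; that leaves 3.
For row 3, column 1: column 1 already has {1, 2, 3, 5}; that leaves 4.
At (row 3, col 4): row 3 already has {1, 3, 4, 5}, so the value is 2.

x = 3, d = 5, a = 2, z = 2, b = 4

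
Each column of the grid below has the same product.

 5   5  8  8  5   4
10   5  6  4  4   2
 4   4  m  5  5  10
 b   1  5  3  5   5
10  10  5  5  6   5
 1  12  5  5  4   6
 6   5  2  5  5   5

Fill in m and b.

m = 5, b = 5

Columns 4 and 6 each multiply to 60000, so every column has product 60000.
Column 3: 8×6×5×5×5×2 = 12000, so the missing entry is 60000 ÷ 12000 = 5.
Column 1: 5×10×4×10×1×6 = 12000, so the missing entry is 60000 ÷ 12000 = 5.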